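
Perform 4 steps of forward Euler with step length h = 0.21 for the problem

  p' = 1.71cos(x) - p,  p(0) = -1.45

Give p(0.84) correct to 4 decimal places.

Euler: p_{n+1} = p_n + h·f(x_n, p_n).
x=0.000000, p=-1.450000: f=3.160000 → p ← -1.450000 + 0.21·3.160000 = -0.786400
x=0.210000, p=-0.786400: f=2.458833 → p ← -0.786400 + 0.21·2.458833 = -0.270045
x=0.420000, p=-0.270045: f=1.831427 → p ← -0.270045 + 0.21·1.831427 = 0.114555
x=0.630000, p=0.114555: f=1.267172 → p ← 0.114555 + 0.21·1.267172 = 0.380661
p(0.84) ≈ 0.3807

0.3807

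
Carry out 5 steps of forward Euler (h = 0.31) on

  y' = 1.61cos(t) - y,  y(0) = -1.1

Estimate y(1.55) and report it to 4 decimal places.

Euler: y_{n+1} = y_n + h·f(t_n, y_n).
t=0.000000, y=-1.100000: f=2.710000 → y ← -1.100000 + 0.31·2.710000 = -0.259900
t=0.310000, y=-0.259900: f=1.793157 → y ← -0.259900 + 0.31·1.793157 = 0.295979
t=0.620000, y=0.295979: f=1.014366 → y ← 0.295979 + 0.31·1.014366 = 0.610432
t=0.930000, y=0.610432: f=0.352081 → y ← 0.610432 + 0.31·0.352081 = 0.719577
t=1.240000, y=0.719577: f=-0.196655 → y ← 0.719577 + 0.31·(-0.196655) = 0.658614
y(1.55) ≈ 0.6586

0.6586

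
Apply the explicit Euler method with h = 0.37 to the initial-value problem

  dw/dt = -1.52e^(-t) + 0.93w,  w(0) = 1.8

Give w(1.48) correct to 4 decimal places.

Euler: w_{n+1} = w_n + h·f(t_n, w_n).
t=0.000000, w=1.800000: f=0.154000 → w ← 1.800000 + 0.37·0.154000 = 1.856980
t=0.370000, w=1.856980: f=0.677075 → w ← 1.856980 + 0.37·0.677075 = 2.107498
t=0.740000, w=2.107498: f=1.234760 → w ← 2.107498 + 0.37·1.234760 = 2.564359
t=1.110000, w=2.564359: f=1.883924 → w ← 2.564359 + 0.37·1.883924 = 3.261411
w(1.48) ≈ 3.2614

3.2614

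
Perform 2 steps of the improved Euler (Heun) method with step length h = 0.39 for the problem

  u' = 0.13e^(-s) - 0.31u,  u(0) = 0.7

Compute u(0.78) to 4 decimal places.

0.6117

Heun: k1 = f(s_n, u_n); k2 = f(s_n + h, u_n + h·k1); u_{n+1} = u_n + (h/2)·(k1 + k2).
s=0.000000, u=0.700000:
  k1 = f(0.000000, 0.700000) = -0.087000
  k2 = f(0.390000, 0.666070) = -0.118464
  u ← 0.700000 + (0.39/2)·(-0.087000 + (-0.118464)) = 0.659934
s=0.390000, u=0.659934:
  k1 = f(0.390000, 0.659934) = -0.116562
  k2 = f(0.780000, 0.614475) = -0.130895
  u ← 0.659934 + (0.39/2)·(-0.116562 + (-0.130895)) = 0.611680
u(0.78) ≈ 0.6117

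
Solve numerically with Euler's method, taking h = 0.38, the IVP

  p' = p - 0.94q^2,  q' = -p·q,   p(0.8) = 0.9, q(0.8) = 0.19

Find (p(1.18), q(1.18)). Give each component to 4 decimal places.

Euler on (p,q): p_{n+1} = p_n + h·p', q_{n+1} = q_n + h·q'.
0.800000: (0.900000, 0.190000); f=(0.866066, -0.171000) → (1.229105, 0.125020)
(p(1.18), q(1.18)) ≈ (1.2291, 0.1250)

1.2291, 0.1250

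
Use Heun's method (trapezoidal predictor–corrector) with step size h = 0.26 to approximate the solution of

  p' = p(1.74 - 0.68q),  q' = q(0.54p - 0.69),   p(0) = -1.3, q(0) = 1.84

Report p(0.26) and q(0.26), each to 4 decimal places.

Heun on (p,q): k1 = f(t_n, state_n); k2 = f(t_n + h, state_n + h·k1); state_{n+1} = state_n + (h/2)·(k1 + k2).
0.000000: (-1.300000, 1.840000)
  k1 = (-0.635440, -2.561280)
  predictor → (-1.465214, 1.174067)
  k2 = (-1.379696, -1.739047)
  → (-1.561968, 1.280958)
(p(0.26), q(0.26)) ≈ (-1.5620, 1.2810)

-1.5620, 1.2810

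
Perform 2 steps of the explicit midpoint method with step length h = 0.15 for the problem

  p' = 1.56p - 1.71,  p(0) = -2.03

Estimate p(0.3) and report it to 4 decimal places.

Midpoint: k1 = f(t_n, p_n); k2 = f(t_n + h/2, p_n + (h/2)·k1); p_{n+1} = p_n + h·k2.
t=0.000000, p=-2.030000:
  k1 = f(0.000000, -2.030000) = -4.876800
  k2 = f(0.075000, -2.395760) = -5.447386
  p ← -2.030000 + 0.15·(-5.447386) = -2.847108
t=0.150000, p=-2.847108:
  k1 = f(0.150000, -2.847108) = -6.151488
  k2 = f(0.225000, -3.308469) = -6.871212
  p ← -2.847108 + 0.15·(-6.871212) = -3.877790
p(0.3) ≈ -3.8778

-3.8778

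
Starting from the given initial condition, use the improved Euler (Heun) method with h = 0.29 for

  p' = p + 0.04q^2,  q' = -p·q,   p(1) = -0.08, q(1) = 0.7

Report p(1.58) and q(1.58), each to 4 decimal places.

Heun on (p,q): k1 = f(t_n, state_n); k2 = f(t_n + h, state_n + h·k1); state_{n+1} = state_n + (h/2)·(k1 + k2).
1.000000: (-0.080000, 0.700000)
  k1 = (-0.060400, 0.056000)
  predictor → (-0.097516, 0.716240)
  k2 = (-0.076996, 0.069845)
  → (-0.099922, 0.718248)
1.290000: (-0.099922, 0.718248)
  k1 = (-0.079287, 0.071769)
  predictor → (-0.122916, 0.739061)
  k2 = (-0.101067, 0.090842)
  → (-0.126074, 0.741826)
(p(1.58), q(1.58)) ≈ (-0.1261, 0.7418)

-0.1261, 0.7418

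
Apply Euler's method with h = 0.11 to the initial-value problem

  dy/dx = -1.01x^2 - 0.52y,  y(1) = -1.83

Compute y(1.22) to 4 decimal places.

Euler: y_{n+1} = y_n + h·f(x_n, y_n).
x=1.000000, y=-1.830000: f=-0.058400 → y ← -1.830000 + 0.11·(-0.058400) = -1.836424
x=1.110000, y=-1.836424: f=-0.289481 → y ← -1.836424 + 0.11·(-0.289481) = -1.868267
y(1.22) ≈ -1.8683

-1.8683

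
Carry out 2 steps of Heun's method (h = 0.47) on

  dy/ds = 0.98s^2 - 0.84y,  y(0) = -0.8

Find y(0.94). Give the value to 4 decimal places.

-0.1043

Heun: k1 = f(s_n, y_n); k2 = f(s_n + h, y_n + h·k1); y_{n+1} = y_n + (h/2)·(k1 + k2).
s=0.000000, y=-0.800000:
  k1 = f(0.000000, -0.800000) = 0.672000
  k2 = f(0.470000, -0.484160) = 0.623176
  y ← -0.800000 + (0.47/2)·(0.672000 + 0.623176) = -0.495634
s=0.470000, y=-0.495634:
  k1 = f(0.470000, -0.495634) = 0.632814
  k2 = f(0.940000, -0.198211) = 1.032425
  y ← -0.495634 + (0.47/2)·(0.632814 + 1.032425) = -0.104302
y(0.94) ≈ -0.1043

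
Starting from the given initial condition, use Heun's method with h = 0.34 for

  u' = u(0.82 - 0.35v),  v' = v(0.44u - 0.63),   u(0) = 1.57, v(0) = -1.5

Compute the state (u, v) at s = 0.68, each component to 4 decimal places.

Heun on (u,v): k1 = f(s_n, state_n); k2 = f(s_n + h, state_n + h·k1); state_{n+1} = state_n + (h/2)·(k1 + k2).
0.000000: (1.570000, -1.500000)
  k1 = (2.111650, -0.091200)
  predictor → (2.287961, -1.531008)
  k2 = (3.102138, -0.576735)
  → (2.456344, -1.613549)
0.340000: (2.456344, -1.613549)
  k1 = (3.401403, -0.727374)
  predictor → (3.612821, -1.860856)
  k2 = (5.315542, -1.785754)
  → (3.938225, -2.040781)
(u(0.68), v(0.68)) ≈ (3.9382, -2.0408)

3.9382, -2.0408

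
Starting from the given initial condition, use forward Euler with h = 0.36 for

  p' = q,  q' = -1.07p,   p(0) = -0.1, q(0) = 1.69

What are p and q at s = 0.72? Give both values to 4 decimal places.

1.1307, 1.5327

Euler on (p,q): p_{n+1} = p_n + h·p', q_{n+1} = q_n + h·q'.
0.000000: (-0.100000, 1.690000); f=(1.690000, 0.107000) → (0.508400, 1.728520)
0.360000: (0.508400, 1.728520); f=(1.728520, -0.543988) → (1.130667, 1.532684)
(p(0.72), q(0.72)) ≈ (1.1307, 1.5327)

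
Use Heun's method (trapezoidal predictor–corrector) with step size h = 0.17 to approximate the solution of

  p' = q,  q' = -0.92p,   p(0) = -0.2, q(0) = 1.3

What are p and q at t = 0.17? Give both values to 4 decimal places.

0.0237, 1.3140

Heun on (p,q): k1 = f(t_n, state_n); k2 = f(t_n + h, state_n + h·k1); state_{n+1} = state_n + (h/2)·(k1 + k2).
0.000000: (-0.200000, 1.300000)
  k1 = (1.300000, 0.184000)
  predictor → (0.021000, 1.331280)
  k2 = (1.331280, -0.019320)
  → (0.023659, 1.313998)
(p(0.17), q(0.17)) ≈ (0.0237, 1.3140)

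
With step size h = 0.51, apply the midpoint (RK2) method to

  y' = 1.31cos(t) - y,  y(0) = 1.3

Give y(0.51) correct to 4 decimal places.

1.2822

Midpoint: k1 = f(t_n, y_n); k2 = f(t_n + h/2, y_n + (h/2)·k1); y_{n+1} = y_n + h·k2.
t=0.000000, y=1.300000:
  k1 = f(0.000000, 1.300000) = 0.010000
  k2 = f(0.255000, 1.302550) = -0.034911
  y ← 1.300000 + 0.51·(-0.034911) = 1.282195
y(0.51) ≈ 1.2822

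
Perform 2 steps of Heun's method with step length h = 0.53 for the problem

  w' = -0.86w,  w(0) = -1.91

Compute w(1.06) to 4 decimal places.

Heun: k1 = f(s_n, w_n); k2 = f(s_n + h, w_n + h·k1); w_{n+1} = w_n + (h/2)·(k1 + k2).
s=0.000000, w=-1.910000:
  k1 = f(0.000000, -1.910000) = 1.642600
  k2 = f(0.530000, -1.039422) = 0.893903
  w ← -1.910000 + (0.53/2)·(1.642600 + 0.893903) = -1.237827
s=0.530000, w=-1.237827:
  k1 = f(0.530000, -1.237827) = 1.064531
  k2 = f(1.060000, -0.673625) = 0.579318
  w ← -1.237827 + (0.53/2)·(1.064531 + 0.579318) = -0.802207
w(1.06) ≈ -0.8022

-0.8022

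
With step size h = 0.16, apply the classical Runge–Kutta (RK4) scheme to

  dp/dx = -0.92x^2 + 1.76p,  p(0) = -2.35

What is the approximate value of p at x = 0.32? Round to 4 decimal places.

RK4: k1 = f(x_n, p_n); k2 = f(x_n + h/2, p_n + (h/2)·k1); k3 = f(x_n + h/2, p_n + (h/2)·k2); k4 = f(x_n + h, p_n + h·k3); p_{n+1} = p_n + (h/6)·(k1 + 2k2 + 2k3 + k4).
x=0.000000, p=-2.350000:
  k1 = f(0.000000, -2.350000) = -4.136000
  k2 = f(0.080000, -2.680880) = -4.724237
  k3 = f(0.080000, -2.727939) = -4.807061
  k4 = f(0.160000, -3.119130) = -5.513220
  p ← -2.350000 + (0.16/6)·(k1 + 2k2 + 2k3 + k4) = -3.115648
x=0.160000, p=-3.115648:
  k1 = f(0.160000, -3.115648) = -5.507093
  k2 = f(0.240000, -3.556216) = -6.311932
  k3 = f(0.240000, -3.620603) = -6.425253
  k4 = f(0.320000, -4.143689) = -7.387100
  p ← -3.115648 + (0.16/6)·(k1 + 2k2 + 2k3 + k4) = -4.138810
p(0.32) ≈ -4.1388

-4.1388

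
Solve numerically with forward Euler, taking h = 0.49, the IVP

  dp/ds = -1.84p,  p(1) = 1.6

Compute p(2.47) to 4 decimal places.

Euler: p_{n+1} = p_n + h·f(s_n, p_n).
s=1.000000, p=1.600000: f=-2.944000 → p ← 1.600000 + 0.49·(-2.944000) = 0.157440
s=1.490000, p=0.157440: f=-0.289690 → p ← 0.157440 + 0.49·(-0.289690) = 0.015492
s=1.980000, p=0.015492: f=-0.028505 → p ← 0.015492 + 0.49·(-0.028505) = 0.001524
p(2.47) ≈ 0.0015

0.0015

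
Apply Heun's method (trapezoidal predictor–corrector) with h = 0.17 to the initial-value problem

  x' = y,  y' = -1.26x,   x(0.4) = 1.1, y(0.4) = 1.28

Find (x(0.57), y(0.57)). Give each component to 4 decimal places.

1.2976, 1.0211

Heun on (x,y): k1 = f(t_n, state_n); k2 = f(t_n + h, state_n + h·k1); state_{n+1} = state_n + (h/2)·(k1 + k2).
0.400000: (1.100000, 1.280000)
  k1 = (1.280000, -1.386000)
  predictor → (1.317600, 1.044380)
  k2 = (1.044380, -1.660176)
  → (1.297572, 1.021075)
(x(0.57), y(0.57)) ≈ (1.2976, 1.0211)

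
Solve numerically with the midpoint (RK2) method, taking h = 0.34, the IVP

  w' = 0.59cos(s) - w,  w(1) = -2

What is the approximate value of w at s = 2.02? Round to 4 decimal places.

Midpoint: k1 = f(s_n, w_n); k2 = f(s_n + h/2, w_n + (h/2)·k1); w_{n+1} = w_n + h·k2.
s=1.000000, w=-2.000000:
  k1 = f(1.000000, -2.000000) = 2.318778
  k2 = f(1.170000, -1.605808) = 1.835997
  w ← -2.000000 + 0.34·1.835997 = -1.375761
s=1.340000, w=-1.375761:
  k1 = f(1.340000, -1.375761) = 1.510725
  k2 = f(1.510000, -1.118938) = 1.154785
  w ← -1.375761 + 0.34·1.154785 = -0.983134
s=1.680000, w=-0.983134:
  k1 = f(1.680000, -0.983134) = 0.918832
  k2 = f(1.850000, -0.826933) = 0.664334
  w ← -0.983134 + 0.34·0.664334 = -0.757260
w(2.02) ≈ -0.7573

-0.7573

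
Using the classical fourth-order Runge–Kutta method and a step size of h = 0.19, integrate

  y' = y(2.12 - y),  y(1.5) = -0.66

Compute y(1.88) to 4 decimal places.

RK4: k1 = f(x_n, y_n); k2 = f(x_n + h/2, y_n + (h/2)·k1); k3 = f(x_n + h/2, y_n + (h/2)·k2); k4 = f(x_n + h, y_n + h·k3); y_{n+1} = y_n + (h/6)·(k1 + 2k2 + 2k3 + k4).
x=1.500000, y=-0.660000:
  k1 = f(1.500000, -0.660000) = -1.834800
  k2 = f(1.595000, -0.834306) = -2.464795
  k3 = f(1.595000, -0.894156) = -2.695124
  k4 = f(1.690000, -1.172074) = -3.858552
  y ← -0.660000 + (0.19/6)·(k1 + 2k2 + 2k3 + k4) = -1.167084
x=1.690000, y=-1.167084:
  k1 = f(1.690000, -1.167084) = -3.836305
  k2 = f(1.785000, -1.531533) = -5.592445
  k3 = f(1.785000, -1.698367) = -6.484987
  k4 = f(1.880000, -2.399232) = -10.842685
  y ← -1.167084 + (0.19/6)·(k1 + 2k2 + 2k3 + k4) = -2.396823
y(1.88) ≈ -2.3968

-2.3968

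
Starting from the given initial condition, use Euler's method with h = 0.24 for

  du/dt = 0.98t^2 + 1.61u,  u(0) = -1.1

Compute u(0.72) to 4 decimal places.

-2.8583

Euler: u_{n+1} = u_n + h·f(t_n, u_n).
t=0.000000, u=-1.100000: f=-1.771000 → u ← -1.100000 + 0.24·(-1.771000) = -1.525040
t=0.240000, u=-1.525040: f=-2.398866 → u ← -1.525040 + 0.24·(-2.398866) = -2.100768
t=0.480000, u=-2.100768: f=-3.156444 → u ← -2.100768 + 0.24·(-3.156444) = -2.858315
u(0.72) ≈ -2.8583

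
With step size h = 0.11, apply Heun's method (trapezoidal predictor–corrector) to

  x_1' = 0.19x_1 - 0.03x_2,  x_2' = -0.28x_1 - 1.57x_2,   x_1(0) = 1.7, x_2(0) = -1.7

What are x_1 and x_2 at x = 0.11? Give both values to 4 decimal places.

Heun on (x_1,x_2): k1 = f(x_n, state_n); k2 = f(x_n + h, state_n + h·k1); state_{n+1} = state_n + (h/2)·(k1 + k2).
0.000000: (1.700000, -1.700000)
  k1 = (0.374000, 2.193000)
  predictor → (1.741140, -1.458770)
  k2 = (0.374580, 1.802750)
  → (1.741172, -1.480234)
(x_1(0.11), x_2(0.11)) ≈ (1.7412, -1.4802)

1.7412, -1.4802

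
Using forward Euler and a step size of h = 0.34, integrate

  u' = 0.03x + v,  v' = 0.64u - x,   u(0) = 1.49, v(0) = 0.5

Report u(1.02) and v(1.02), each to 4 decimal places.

2.3144, 1.2616

Euler on (u,v): u_{n+1} = u_n + h·u', v_{n+1} = v_n + h·v'.
0.000000: (1.490000, 0.500000); f=(0.500000, 0.953600) → (1.660000, 0.824224)
0.340000: (1.660000, 0.824224); f=(0.834424, 0.722400) → (1.943704, 1.069840)
0.680000: (1.943704, 1.069840); f=(1.090240, 0.563971) → (2.314386, 1.261590)
(u(1.02), v(1.02)) ≈ (2.3144, 1.2616)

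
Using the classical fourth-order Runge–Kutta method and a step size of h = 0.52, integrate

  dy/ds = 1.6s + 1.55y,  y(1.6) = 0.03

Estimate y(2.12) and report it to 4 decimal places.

RK4: k1 = f(s_n, y_n); k2 = f(s_n + h/2, y_n + (h/2)·k1); k3 = f(s_n + h/2, y_n + (h/2)·k2); k4 = f(s_n + h, y_n + h·k3); y_{n+1} = y_n + (h/6)·(k1 + 2k2 + 2k3 + k4).
s=1.600000, y=0.030000:
  k1 = f(1.600000, 0.030000) = 2.606500
  k2 = f(1.860000, 0.707690) = 4.072920
  k3 = f(1.860000, 1.088959) = 4.663887
  k4 = f(2.120000, 2.455221) = 7.197593
  y ← 0.030000 + (0.52/6)·(k1 + 2k2 + 2k3 + k4) = 2.394068
y(2.12) ≈ 2.3941

2.3941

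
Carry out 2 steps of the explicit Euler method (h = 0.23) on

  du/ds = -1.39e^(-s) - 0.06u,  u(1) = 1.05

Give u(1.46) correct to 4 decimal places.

Euler: u_{n+1} = u_n + h·f(s_n, u_n).
s=1.000000, u=1.050000: f=-0.574352 → u ← 1.050000 + 0.23·(-0.574352) = 0.917899
s=1.230000, u=0.917899: f=-0.461361 → u ← 0.917899 + 0.23·(-0.461361) = 0.811786
u(1.46) ≈ 0.8118

0.8118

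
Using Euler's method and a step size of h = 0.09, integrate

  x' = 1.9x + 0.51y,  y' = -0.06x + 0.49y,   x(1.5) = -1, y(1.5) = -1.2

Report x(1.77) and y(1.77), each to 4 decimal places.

Euler on (x,y): x_{n+1} = x_n + h·x', y_{n+1} = y_n + h·y'.
1.500000: (-1.000000, -1.200000); f=(-2.512000, -0.528000) → (-1.226080, -1.247520)
1.590000: (-1.226080, -1.247520); f=(-2.965787, -0.537720) → (-1.493001, -1.295915)
1.680000: (-1.493001, -1.295915); f=(-3.497618, -0.545418) → (-1.807786, -1.345002)
(x(1.77), y(1.77)) ≈ (-1.8078, -1.3450)

-1.8078, -1.3450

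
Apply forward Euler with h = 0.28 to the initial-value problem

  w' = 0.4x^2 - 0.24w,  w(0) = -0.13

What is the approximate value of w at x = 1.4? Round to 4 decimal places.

Euler: w_{n+1} = w_n + h·f(x_n, w_n).
x=0.000000, w=-0.130000: f=0.031200 → w ← -0.130000 + 0.28·0.031200 = -0.121264
x=0.280000, w=-0.121264: f=0.060463 → w ← -0.121264 + 0.28·0.060463 = -0.104334
x=0.560000, w=-0.104334: f=0.150480 → w ← -0.104334 + 0.28·0.150480 = -0.062200
x=0.840000, w=-0.062200: f=0.297168 → w ← -0.062200 + 0.28·0.297168 = 0.021007
x=1.120000, w=0.021007: f=0.496718 → w ← 0.021007 + 0.28·0.496718 = 0.160088
w(1.4) ≈ 0.1601

0.1601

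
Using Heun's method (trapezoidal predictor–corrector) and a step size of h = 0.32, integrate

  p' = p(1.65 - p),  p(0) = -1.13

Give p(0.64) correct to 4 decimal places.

-15.2887

Heun: k1 = f(t_n, p_n); k2 = f(t_n + h, p_n + h·k1); p_{n+1} = p_n + (h/2)·(k1 + k2).
t=0.000000, p=-1.130000:
  k1 = f(0.000000, -1.130000) = -3.141400
  k2 = f(0.320000, -2.135248) = -8.082443
  p ← -1.130000 + (0.32/2)·(-3.141400 + (-8.082443)) = -2.925815
t=0.320000, p=-2.925815:
  k1 = f(0.320000, -2.925815) = -13.387988
  k2 = f(0.640000, -7.209971) = -63.880133
  p ← -2.925815 + (0.32/2)·(-13.387988 + (-63.880133)) = -15.288714
p(0.64) ≈ -15.2887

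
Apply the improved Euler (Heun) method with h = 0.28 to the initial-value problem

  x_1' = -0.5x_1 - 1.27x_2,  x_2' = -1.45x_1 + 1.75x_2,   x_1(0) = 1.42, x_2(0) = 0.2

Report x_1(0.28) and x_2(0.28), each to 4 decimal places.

Heun on (x_1,x_2): k1 = f(s_n, state_n); k2 = f(s_n + h, state_n + h·k1); state_{n+1} = state_n + (h/2)·(k1 + k2).
0.000000: (1.420000, 0.200000)
  k1 = (-0.964000, -1.709000)
  predictor → (1.150080, -0.278520)
  k2 = (-0.221320, -2.155026)
  → (1.254055, -0.340964)
(x_1(0.28), x_2(0.28)) ≈ (1.2541, -0.3410)

1.2541, -0.3410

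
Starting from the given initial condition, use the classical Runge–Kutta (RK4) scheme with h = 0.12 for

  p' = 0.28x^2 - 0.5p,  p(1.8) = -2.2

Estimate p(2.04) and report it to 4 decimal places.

-1.7169

RK4: k1 = f(x_n, p_n); k2 = f(x_n + h/2, p_n + (h/2)·k1); k3 = f(x_n + h/2, p_n + (h/2)·k2); k4 = f(x_n + h, p_n + h·k3); p_{n+1} = p_n + (h/6)·(k1 + 2k2 + 2k3 + k4).
x=1.800000, p=-2.200000:
  k1 = f(1.800000, -2.200000) = 2.007200
  k2 = f(1.860000, -2.079568) = 2.008472
  k3 = f(1.860000, -2.079492) = 2.008434
  k4 = f(1.920000, -1.958988) = 2.011686
  p ← -2.200000 + (0.12/6)·(k1 + 2k2 + 2k3 + k4) = -1.958946
x=1.920000, p=-1.958946:
  k1 = f(1.920000, -1.958946) = 2.011665
  k2 = f(1.980000, -1.838246) = 2.016835
  k3 = f(1.980000, -1.837936) = 2.016680
  k4 = f(2.040000, -1.716944) = 2.023720
  p ← -1.958946 + (0.12/6)·(k1 + 2k2 + 2k3 + k4) = -1.716898
p(2.04) ≈ -1.7169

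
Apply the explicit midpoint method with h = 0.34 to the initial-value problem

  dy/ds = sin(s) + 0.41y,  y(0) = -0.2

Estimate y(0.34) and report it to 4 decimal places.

-0.1723

Midpoint: k1 = f(s_n, y_n); k2 = f(s_n + h/2, y_n + (h/2)·k1); y_{n+1} = y_n + h·k2.
s=0.000000, y=-0.200000:
  k1 = f(0.000000, -0.200000) = -0.082000
  k2 = f(0.170000, -0.213940) = 0.081467
  y ← -0.200000 + 0.34·0.081467 = -0.172301
y(0.34) ≈ -0.1723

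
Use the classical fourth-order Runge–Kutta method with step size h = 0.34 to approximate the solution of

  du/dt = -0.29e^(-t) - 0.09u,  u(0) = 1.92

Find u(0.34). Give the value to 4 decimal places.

1.7799

RK4: k1 = f(t_n, u_n); k2 = f(t_n + h/2, u_n + (h/2)·k1); k3 = f(t_n + h/2, u_n + (h/2)·k2); k4 = f(t_n + h, u_n + h·k3); u_{n+1} = u_n + (h/6)·(k1 + 2k2 + 2k3 + k4).
t=0.000000, u=1.920000:
  k1 = f(0.000000, 1.920000) = -0.462800
  k2 = f(0.170000, 1.841324) = -0.410382
  k3 = f(0.170000, 1.850235) = -0.411184
  k4 = f(0.340000, 1.780197) = -0.366631
  u ← 1.920000 + (0.34/6)·(k1 + 2k2 + 2k3 + k4) = 1.779888
u(0.34) ≈ 1.7799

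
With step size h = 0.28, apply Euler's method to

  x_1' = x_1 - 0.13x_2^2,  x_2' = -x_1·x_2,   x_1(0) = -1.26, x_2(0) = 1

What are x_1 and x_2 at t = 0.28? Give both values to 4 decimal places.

-1.6492, 1.3528

Euler on (x_1,x_2): x_1_{n+1} = x_1_n + h·x_1', x_2_{n+1} = x_2_n + h·x_2'.
0.000000: (-1.260000, 1.000000); f=(-1.390000, 1.260000) → (-1.649200, 1.352800)
(x_1(0.28), x_2(0.28)) ≈ (-1.6492, 1.3528)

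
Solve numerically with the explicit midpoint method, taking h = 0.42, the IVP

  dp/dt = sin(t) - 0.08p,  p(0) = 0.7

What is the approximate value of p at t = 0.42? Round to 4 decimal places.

0.7644

Midpoint: k1 = f(t_n, p_n); k2 = f(t_n + h/2, p_n + (h/2)·k1); p_{n+1} = p_n + h·k2.
t=0.000000, p=0.700000:
  k1 = f(0.000000, 0.700000) = -0.056000
  k2 = f(0.210000, 0.688240) = 0.153401
  p ← 0.700000 + 0.42·0.153401 = 0.764428
p(0.42) ≈ 0.7644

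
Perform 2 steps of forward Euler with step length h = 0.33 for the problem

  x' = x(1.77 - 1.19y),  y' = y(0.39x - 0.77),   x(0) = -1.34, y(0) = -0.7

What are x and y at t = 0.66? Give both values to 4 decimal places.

-4.3387, -0.1707

Euler on (x,y): x_{n+1} = x_n + h·x', y_{n+1} = y_n + h·y'.
0.000000: (-1.340000, -0.700000); f=(-3.488020, 0.904820) → (-2.491047, -0.401409)
0.330000: (-2.491047, -0.401409); f=(-5.599069, 0.699058) → (-4.338739, -0.170720)
(x(0.66), y(0.66)) ≈ (-4.3387, -0.1707)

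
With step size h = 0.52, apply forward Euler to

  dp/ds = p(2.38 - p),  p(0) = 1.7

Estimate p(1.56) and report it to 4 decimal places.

Euler: p_{n+1} = p_n + h·f(s_n, p_n).
s=0.000000, p=1.700000: f=1.156000 → p ← 1.700000 + 0.52·1.156000 = 2.301120
s=0.520000, p=2.301120: f=0.181512 → p ← 2.301120 + 0.52·0.181512 = 2.395506
s=1.040000, p=2.395506: f=-0.037146 → p ← 2.395506 + 0.52·(-0.037146) = 2.376191
p(1.56) ≈ 2.3762

2.3762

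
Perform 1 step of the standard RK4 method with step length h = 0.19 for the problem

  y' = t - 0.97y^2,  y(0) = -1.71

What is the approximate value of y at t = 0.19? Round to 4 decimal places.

RK4: k1 = f(t_n, y_n); k2 = f(t_n + h/2, y_n + (h/2)·k1); k3 = f(t_n + h/2, y_n + (h/2)·k2); k4 = f(t_n + h, y_n + h·k3); y_{n+1} = y_n + (h/6)·(k1 + 2k2 + 2k3 + k4).
t=0.000000, y=-1.710000:
  k1 = f(0.000000, -1.710000) = -2.836377
  k2 = f(0.095000, -1.979456) = -3.705698
  k3 = f(0.095000, -2.062041) = -4.029454
  k4 = f(0.190000, -2.475596) = -5.754719
  y ← -1.710000 + (0.19/6)·(k1 + 2k2 + 2k3 + k4) = -2.471944
y(0.19) ≈ -2.4719

-2.4719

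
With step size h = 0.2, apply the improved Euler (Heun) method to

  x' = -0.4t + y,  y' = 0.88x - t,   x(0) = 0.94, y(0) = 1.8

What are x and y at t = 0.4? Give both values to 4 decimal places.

Heun on (x,y): k1 = f(t_n, state_n); k2 = f(t_n + h, state_n + h·k1); state_{n+1} = state_n + (h/2)·(k1 + k2).
0.000000: (0.940000, 1.800000)
  k1 = (1.800000, 0.827200)
  predictor → (1.300000, 1.965440)
  k2 = (1.885440, 0.944000)
  → (1.308544, 1.977120)
0.200000: (1.308544, 1.977120)
  k1 = (1.897120, 0.951519)
  predictor → (1.687968, 2.167424)
  k2 = (2.007424, 1.085412)
  → (1.698998, 2.180813)
(x(0.4), y(0.4)) ≈ (1.6990, 2.1808)

1.6990, 2.1808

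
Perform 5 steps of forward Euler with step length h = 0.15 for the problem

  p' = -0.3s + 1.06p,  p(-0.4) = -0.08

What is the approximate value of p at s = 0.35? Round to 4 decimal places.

-0.1229

Euler: p_{n+1} = p_n + h·f(s_n, p_n).
s=-0.400000, p=-0.080000: f=0.035200 → p ← -0.080000 + 0.15·0.035200 = -0.074720
s=-0.250000, p=-0.074720: f=-0.004203 → p ← -0.074720 + 0.15·(-0.004203) = -0.075350
s=-0.100000, p=-0.075350: f=-0.049872 → p ← -0.075350 + 0.15·(-0.049872) = -0.082831
s=0.050000, p=-0.082831: f=-0.102801 → p ← -0.082831 + 0.15·(-0.102801) = -0.098251
s=0.200000, p=-0.098251: f=-0.164146 → p ← -0.098251 + 0.15·(-0.164146) = -0.122873
p(0.35) ≈ -0.1229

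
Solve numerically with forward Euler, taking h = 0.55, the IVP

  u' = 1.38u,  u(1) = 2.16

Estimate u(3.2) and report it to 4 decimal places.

20.6784

Euler: u_{n+1} = u_n + h·f(s_n, u_n).
s=1.000000, u=2.160000: f=2.980800 → u ← 2.160000 + 0.55·2.980800 = 3.799440
s=1.550000, u=3.799440: f=5.243227 → u ← 3.799440 + 0.55·5.243227 = 6.683215
s=2.100000, u=6.683215: f=9.222837 → u ← 6.683215 + 0.55·9.222837 = 11.755775
s=2.650000, u=11.755775: f=16.222970 → u ← 11.755775 + 0.55·16.222970 = 20.678408
u(3.2) ≈ 20.6784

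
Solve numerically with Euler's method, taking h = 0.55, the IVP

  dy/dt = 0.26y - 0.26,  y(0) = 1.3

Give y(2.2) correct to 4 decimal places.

Euler: y_{n+1} = y_n + h·f(t_n, y_n).
t=0.000000, y=1.300000: f=0.078000 → y ← 1.300000 + 0.55·0.078000 = 1.342900
t=0.550000, y=1.342900: f=0.089154 → y ← 1.342900 + 0.55·0.089154 = 1.391935
t=1.100000, y=1.391935: f=0.101903 → y ← 1.391935 + 0.55·0.101903 = 1.447981
t=1.650000, y=1.447981: f=0.116475 → y ← 1.447981 + 0.55·0.116475 = 1.512043
y(2.2) ≈ 1.5120

1.5120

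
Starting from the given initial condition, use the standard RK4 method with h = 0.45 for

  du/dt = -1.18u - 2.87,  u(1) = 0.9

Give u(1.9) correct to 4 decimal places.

-1.2788

RK4: k1 = f(t_n, u_n); k2 = f(t_n + h/2, u_n + (h/2)·k1); k3 = f(t_n + h/2, u_n + (h/2)·k2); k4 = f(t_n + h, u_n + h·k3); u_{n+1} = u_n + (h/6)·(k1 + 2k2 + 2k3 + k4).
t=1.000000, u=0.900000:
  k1 = f(1.000000, 0.900000) = -3.932000
  k2 = f(1.225000, 0.015300) = -2.888054
  k3 = f(1.225000, 0.250188) = -3.165222
  k4 = f(1.450000, -0.524350) = -2.251267
  u ← 0.900000 + (0.45/6)·(k1 + 2k2 + 2k3 + k4) = -0.471736
t=1.450000, u=-0.471736:
  k1 = f(1.450000, -0.471736) = -2.313351
  k2 = f(1.675000, -0.992240) = -1.699156
  k3 = f(1.675000, -0.854047) = -1.862225
  k4 = f(1.900000, -1.309738) = -1.324510
  u ← -0.471736 + (0.45/6)·(k1 + 2k2 + 2k3 + k4) = -1.278783
u(1.9) ≈ -1.2788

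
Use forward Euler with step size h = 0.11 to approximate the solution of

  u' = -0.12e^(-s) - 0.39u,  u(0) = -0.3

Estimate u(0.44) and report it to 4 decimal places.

Euler: u_{n+1} = u_n + h·f(s_n, u_n).
s=0.000000, u=-0.300000: f=-0.003000 → u ← -0.300000 + 0.11·(-0.003000) = -0.300330
s=0.110000, u=-0.300330: f=0.009629 → u ← -0.300330 + 0.11·0.009629 = -0.299271
s=0.220000, u=-0.299271: f=0.020413 → u ← -0.299271 + 0.11·0.020413 = -0.297025
s=0.330000, u=-0.297025: f=0.029569 → u ← -0.297025 + 0.11·0.029569 = -0.293773
u(0.44) ≈ -0.2938

-0.2938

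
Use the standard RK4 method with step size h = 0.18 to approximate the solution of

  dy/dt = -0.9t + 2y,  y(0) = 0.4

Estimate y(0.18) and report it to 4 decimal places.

0.5568

RK4: k1 = f(t_n, y_n); k2 = f(t_n + h/2, y_n + (h/2)·k1); k3 = f(t_n + h/2, y_n + (h/2)·k2); k4 = f(t_n + h, y_n + h·k3); y_{n+1} = y_n + (h/6)·(k1 + 2k2 + 2k3 + k4).
t=0.000000, y=0.400000:
  k1 = f(0.000000, 0.400000) = 0.800000
  k2 = f(0.090000, 0.472000) = 0.863000
  k3 = f(0.090000, 0.477670) = 0.874340
  k4 = f(0.180000, 0.557381) = 0.952762
  y ← 0.400000 + (0.18/6)·(k1 + 2k2 + 2k3 + k4) = 0.556823
y(0.18) ≈ 0.5568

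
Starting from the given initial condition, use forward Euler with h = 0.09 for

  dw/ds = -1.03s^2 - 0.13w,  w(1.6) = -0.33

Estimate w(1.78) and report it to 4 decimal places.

-0.8216

Euler: w_{n+1} = w_n + h·f(s_n, w_n).
s=1.600000, w=-0.330000: f=-2.593900 → w ← -0.330000 + 0.09·(-2.593900) = -0.563451
s=1.690000, w=-0.563451: f=-2.868534 → w ← -0.563451 + 0.09·(-2.868534) = -0.821619
w(1.78) ≈ -0.8216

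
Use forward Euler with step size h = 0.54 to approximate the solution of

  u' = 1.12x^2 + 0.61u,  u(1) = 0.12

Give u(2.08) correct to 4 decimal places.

2.4504

Euler: u_{n+1} = u_n + h·f(x_n, u_n).
x=1.000000, u=0.120000: f=1.193200 → u ← 0.120000 + 0.54·1.193200 = 0.764328
x=1.540000, u=0.764328: f=3.122432 → u ← 0.764328 + 0.54·3.122432 = 2.450441
u(2.08) ≈ 2.4504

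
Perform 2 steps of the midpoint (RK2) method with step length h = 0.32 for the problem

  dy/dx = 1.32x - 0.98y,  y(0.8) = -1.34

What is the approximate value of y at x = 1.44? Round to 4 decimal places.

0.0008

Midpoint: k1 = f(x_n, y_n); k2 = f(x_n + h/2, y_n + (h/2)·k1); y_{n+1} = y_n + h·k2.
x=0.800000, y=-1.340000:
  k1 = f(0.800000, -1.340000) = 2.369200
  k2 = f(0.960000, -0.960928) = 2.208909
  y ← -1.340000 + 0.32·2.208909 = -0.633149
x=1.120000, y=-0.633149:
  k1 = f(1.120000, -0.633149) = 2.098886
  k2 = f(1.280000, -0.297327) = 1.980981
  y ← -0.633149 + 0.32·1.980981 = 0.000765
y(1.44) ≈ 0.0008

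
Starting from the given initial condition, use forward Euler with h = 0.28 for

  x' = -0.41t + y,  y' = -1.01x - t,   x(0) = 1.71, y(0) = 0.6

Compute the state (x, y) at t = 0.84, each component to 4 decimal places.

1.6761, -1.1811

Euler on (x,y): x_{n+1} = x_n + h·x', y_{n+1} = y_n + h·y'.
0.000000: (1.710000, 0.600000); f=(0.600000, -1.727100) → (1.878000, 0.116412)
0.280000: (1.878000, 0.116412); f=(0.001612, -2.176780) → (1.878451, -0.493086)
0.560000: (1.878451, -0.493086); f=(-0.722686, -2.457236) → (1.676099, -1.181112)
(x(0.84), y(0.84)) ≈ (1.6761, -1.1811)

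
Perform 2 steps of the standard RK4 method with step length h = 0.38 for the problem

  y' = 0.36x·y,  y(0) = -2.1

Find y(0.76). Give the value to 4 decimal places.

RK4: k1 = f(x_n, y_n); k2 = f(x_n + h/2, y_n + (h/2)·k1); k3 = f(x_n + h/2, y_n + (h/2)·k2); k4 = f(x_n + h, y_n + h·k3); y_{n+1} = y_n + (h/6)·(k1 + 2k2 + 2k3 + k4).
x=0.000000, y=-2.100000:
  k1 = f(0.000000, -2.100000) = 0.000000
  k2 = f(0.190000, -2.100000) = -0.143640
  k3 = f(0.190000, -2.127292) = -0.145507
  k4 = f(0.380000, -2.155293) = -0.294844
  y ← -2.100000 + (0.38/6)·(k1 + 2k2 + 2k3 + k4) = -2.155299
x=0.380000, y=-2.155299:
  k1 = f(0.380000, -2.155299) = -0.294845
  k2 = f(0.570000, -2.211319) = -0.453763
  k3 = f(0.570000, -2.241514) = -0.459959
  k4 = f(0.760000, -2.330083) = -0.637511
  y ← -2.155299 + (0.38/6)·(k1 + 2k2 + 2k3 + k4) = -2.330086
y(0.76) ≈ -2.3301

-2.3301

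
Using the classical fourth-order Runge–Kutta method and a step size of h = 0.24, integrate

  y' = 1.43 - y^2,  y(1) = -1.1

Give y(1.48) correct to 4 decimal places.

RK4: k1 = f(x_n, y_n); k2 = f(x_n + h/2, y_n + (h/2)·k1); k3 = f(x_n + h/2, y_n + (h/2)·k2); k4 = f(x_n + h, y_n + h·k3); y_{n+1} = y_n + (h/6)·(k1 + 2k2 + 2k3 + k4).
x=1.000000, y=-1.100000:
  k1 = f(1.000000, -1.100000) = 0.220000
  k2 = f(1.120000, -1.073600) = 0.277383
  k3 = f(1.120000, -1.066714) = 0.292121
  k4 = f(1.240000, -1.029891) = 0.369325
  y ← -1.100000 + (0.24/6)·(k1 + 2k2 + 2k3 + k4) = -1.030867
x=1.240000, y=-1.030867:
  k1 = f(1.240000, -1.030867) = 0.367314
  k2 = f(1.360000, -0.986789) = 0.456247
  k3 = f(1.360000, -0.976117) = 0.477196
  k4 = f(1.480000, -0.916340) = 0.590322
  y ← -1.030867 + (0.24/6)·(k1 + 2k2 + 2k3 + k4) = -0.917886
y(1.48) ≈ -0.9179

-0.9179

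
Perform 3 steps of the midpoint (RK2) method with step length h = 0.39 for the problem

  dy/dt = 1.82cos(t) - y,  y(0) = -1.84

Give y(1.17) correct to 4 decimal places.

Midpoint: k1 = f(t_n, y_n); k2 = f(t_n + h/2, y_n + (h/2)·k1); y_{n+1} = y_n + h·k2.
t=0.000000, y=-1.840000:
  k1 = f(0.000000, -1.840000) = 3.660000
  k2 = f(0.195000, -1.126300) = 2.911807
  y ← -1.840000 + 0.39·2.911807 = -0.704395
t=0.390000, y=-0.704395:
  k1 = f(0.390000, -0.704395) = 2.387730
  k2 = f(0.585000, -0.238788) = 1.756144
  y ← -0.704395 + 0.39·1.756144 = -0.019499
t=0.780000, y=-0.019499:
  k1 = f(0.780000, -0.019499) = 1.313362
  k2 = f(0.975000, 0.236606) = 0.784719
  y ← -0.019499 + 0.39·0.784719 = 0.286541
y(1.17) ≈ 0.2865

0.2865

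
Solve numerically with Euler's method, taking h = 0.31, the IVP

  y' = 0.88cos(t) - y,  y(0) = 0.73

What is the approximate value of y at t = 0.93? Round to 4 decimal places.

Euler: y_{n+1} = y_n + h·f(t_n, y_n).
t=0.000000, y=0.730000: f=0.150000 → y ← 0.730000 + 0.31·0.150000 = 0.776500
t=0.310000, y=0.776500: f=0.061554 → y ← 0.776500 + 0.31·0.061554 = 0.795582
t=0.620000, y=0.795582: f=-0.079369 → y ← 0.795582 + 0.31·(-0.079369) = 0.770977
y(0.93) ≈ 0.7710

0.7710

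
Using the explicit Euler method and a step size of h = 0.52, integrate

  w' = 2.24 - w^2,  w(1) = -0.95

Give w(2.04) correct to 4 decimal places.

0.8766

Euler: w_{n+1} = w_n + h·f(x_n, w_n).
x=1.000000, w=-0.950000: f=1.337500 → w ← -0.950000 + 0.52·1.337500 = -0.254500
x=1.520000, w=-0.254500: f=2.175230 → w ← -0.254500 + 0.52·2.175230 = 0.876619
w(2.04) ≈ 0.8766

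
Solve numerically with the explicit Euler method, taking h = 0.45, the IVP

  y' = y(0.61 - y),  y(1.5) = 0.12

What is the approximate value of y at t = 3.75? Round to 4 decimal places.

Euler: y_{n+1} = y_n + h·f(t_n, y_n).
t=1.500000, y=0.120000: f=0.058800 → y ← 0.120000 + 0.45·0.058800 = 0.146460
t=1.950000, y=0.146460: f=0.067890 → y ← 0.146460 + 0.45·0.067890 = 0.177011
t=2.400000, y=0.177011: f=0.076644 → y ← 0.177011 + 0.45·0.076644 = 0.211500
t=2.850000, y=0.211500: f=0.084283 → y ← 0.211500 + 0.45·0.084283 = 0.249427
t=3.300000, y=0.249427: f=0.089937 → y ← 0.249427 + 0.45·0.089937 = 0.289899
y(3.75) ≈ 0.2899

0.2899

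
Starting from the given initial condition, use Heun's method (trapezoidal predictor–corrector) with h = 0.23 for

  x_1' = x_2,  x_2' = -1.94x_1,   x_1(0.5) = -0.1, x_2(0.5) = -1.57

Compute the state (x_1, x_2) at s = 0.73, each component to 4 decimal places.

-0.4560, -1.4448

Heun on (x_1,x_2): k1 = f(s_n, state_n); k2 = f(s_n + h, state_n + h·k1); state_{n+1} = state_n + (h/2)·(k1 + k2).
0.500000: (-0.100000, -1.570000)
  k1 = (-1.570000, 0.194000)
  predictor → (-0.461100, -1.525380)
  k2 = (-1.525380, 0.894534)
  → (-0.455969, -1.444819)
(x_1(0.73), x_2(0.73)) ≈ (-0.4560, -1.4448)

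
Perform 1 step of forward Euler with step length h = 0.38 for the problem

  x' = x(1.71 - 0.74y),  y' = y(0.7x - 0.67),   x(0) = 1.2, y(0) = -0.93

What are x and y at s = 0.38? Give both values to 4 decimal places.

Euler on (x,y): x_{n+1} = x_n + h·x', y_{n+1} = y_n + h·y'.
0.000000: (1.200000, -0.930000); f=(2.877840, -0.158100) → (2.293579, -0.990078)
(x(0.38), y(0.38)) ≈ (2.2936, -0.9901)

2.2936, -0.9901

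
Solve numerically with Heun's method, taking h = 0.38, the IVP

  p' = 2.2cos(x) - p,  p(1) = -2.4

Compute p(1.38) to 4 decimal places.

-1.4420

Heun: k1 = f(x_n, p_n); k2 = f(x_n + h, p_n + h·k1); p_{n+1} = p_n + (h/2)·(k1 + k2).
x=1.000000, p=-2.400000:
  k1 = f(1.000000, -2.400000) = 3.588665
  k2 = f(1.380000, -1.036307) = 1.453517
  p ← -2.400000 + (0.38/2)·(3.588665 + 1.453517) = -1.441985
p(1.38) ≈ -1.4420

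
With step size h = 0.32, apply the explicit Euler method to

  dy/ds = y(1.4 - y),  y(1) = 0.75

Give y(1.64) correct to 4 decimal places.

1.0492

Euler: y_{n+1} = y_n + h·f(s_n, y_n).
s=1.000000, y=0.750000: f=0.487500 → y ← 0.750000 + 0.32·0.487500 = 0.906000
s=1.320000, y=0.906000: f=0.447564 → y ← 0.906000 + 0.32·0.447564 = 1.049220
y(1.64) ≈ 1.0492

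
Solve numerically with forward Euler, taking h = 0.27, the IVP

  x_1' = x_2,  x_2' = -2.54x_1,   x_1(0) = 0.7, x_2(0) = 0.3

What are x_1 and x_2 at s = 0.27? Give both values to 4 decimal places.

0.7810, -0.1801

Euler on (x_1,x_2): x_1_{n+1} = x_1_n + h·x_1', x_2_{n+1} = x_2_n + h·x_2'.
0.000000: (0.700000, 0.300000); f=(0.300000, -1.778000) → (0.781000, -0.180060)
(x_1(0.27), x_2(0.27)) ≈ (0.7810, -0.1801)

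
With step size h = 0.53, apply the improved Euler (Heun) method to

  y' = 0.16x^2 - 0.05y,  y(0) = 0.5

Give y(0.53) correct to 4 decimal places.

0.4988

Heun: k1 = f(x_n, y_n); k2 = f(x_n + h, y_n + h·k1); y_{n+1} = y_n + (h/2)·(k1 + k2).
x=0.000000, y=0.500000:
  k1 = f(0.000000, 0.500000) = -0.025000
  k2 = f(0.530000, 0.486750) = 0.020607
  y ← 0.500000 + (0.53/2)·(-0.025000 + 0.020607) = 0.498836
y(0.53) ≈ 0.4988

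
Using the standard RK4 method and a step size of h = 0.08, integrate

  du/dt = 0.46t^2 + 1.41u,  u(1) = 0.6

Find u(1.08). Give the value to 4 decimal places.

RK4: k1 = f(t_n, u_n); k2 = f(t_n + h/2, u_n + (h/2)·k1); k3 = f(t_n + h/2, u_n + (h/2)·k2); k4 = f(t_n + h, u_n + h·k3); u_{n+1} = u_n + (h/6)·(k1 + 2k2 + 2k3 + k4).
t=1.000000, u=0.600000:
  k1 = f(1.000000, 0.600000) = 1.306000
  k2 = f(1.040000, 0.652240) = 1.417194
  k3 = f(1.040000, 0.656688) = 1.423466
  k4 = f(1.080000, 0.713877) = 1.543111
  u ← 0.600000 + (0.08/6)·(k1 + 2k2 + 2k3 + k4) = 0.713739
u(1.08) ≈ 0.7137

0.7137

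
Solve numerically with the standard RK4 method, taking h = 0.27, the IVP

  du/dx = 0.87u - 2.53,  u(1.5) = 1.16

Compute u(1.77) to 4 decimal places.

RK4: k1 = f(x_n, u_n); k2 = f(x_n + h/2, u_n + (h/2)·k1); k3 = f(x_n + h/2, u_n + (h/2)·k2); k4 = f(x_n + h, u_n + h·k3); u_{n+1} = u_n + (h/6)·(k1 + 2k2 + 2k3 + k4).
x=1.500000, u=1.160000:
  k1 = f(1.500000, 1.160000) = -1.520800
  k2 = f(1.635000, 0.954692) = -1.699418
  k3 = f(1.635000, 0.930579) = -1.720397
  k4 = f(1.770000, 0.695493) = -1.924921
  u ← 1.160000 + (0.27/6)·(k1 + 2k2 + 2k3 + k4) = 0.697159
u(1.77) ≈ 0.6972

0.6972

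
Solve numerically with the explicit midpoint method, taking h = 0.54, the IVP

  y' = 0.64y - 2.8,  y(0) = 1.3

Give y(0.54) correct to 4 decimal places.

Midpoint: k1 = f(x_n, y_n); k2 = f(x_n + h/2, y_n + (h/2)·k1); y_{n+1} = y_n + h·k2.
x=0.000000, y=1.300000:
  k1 = f(0.000000, 1.300000) = -1.968000
  k2 = f(0.270000, 0.768640) = -2.308070
  y ← 1.300000 + 0.54·(-2.308070) = 0.053642
y(0.54) ≈ 0.0536

0.0536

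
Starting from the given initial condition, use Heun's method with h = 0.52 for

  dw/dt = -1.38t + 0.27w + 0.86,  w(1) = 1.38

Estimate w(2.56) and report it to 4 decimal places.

Heun: k1 = f(t_n, w_n); k2 = f(t_n + h, w_n + h·k1); w_{n+1} = w_n + (h/2)·(k1 + k2).
t=1.000000, w=1.380000:
  k1 = f(1.000000, 1.380000) = -0.147400
  k2 = f(1.520000, 1.303352) = -0.885695
  w ← 1.380000 + (0.52/2)·(-0.147400 + (-0.885695)) = 1.111395
t=1.520000, w=1.111395:
  k1 = f(1.520000, 1.111395) = -0.937523
  k2 = f(2.040000, 0.623883) = -1.786752
  w ← 1.111395 + (0.52/2)·(-0.937523 + (-1.786752)) = 0.403084
t=2.040000, w=0.403084:
  k1 = f(2.040000, 0.403084) = -1.846367
  k2 = f(2.560000, -0.557027) = -2.823197
  w ← 0.403084 + (0.52/2)·(-1.846367 + (-2.823197)) = -0.811003
w(2.56) ≈ -0.8110

-0.8110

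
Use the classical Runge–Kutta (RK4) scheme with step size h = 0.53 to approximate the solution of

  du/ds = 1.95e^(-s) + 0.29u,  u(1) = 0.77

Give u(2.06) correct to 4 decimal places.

1.6107

RK4: k1 = f(s_n, u_n); k2 = f(s_n + h/2, u_n + (h/2)·k1); k3 = f(s_n + h/2, u_n + (h/2)·k2); k4 = f(s_n + h, u_n + h·k3); u_{n+1} = u_n + (h/6)·(k1 + 2k2 + 2k3 + k4).
s=1.000000, u=0.770000:
  k1 = f(1.000000, 0.770000) = 0.940665
  k2 = f(1.265000, 1.019276) = 0.845957
  k3 = f(1.265000, 0.994179) = 0.838678
  k4 = f(1.530000, 1.214500) = 0.774449
  u ← 0.770000 + (0.53/6)·(k1 + 2k2 + 2k3 + k4) = 1.219121
s=1.530000, u=1.219121:
  k1 = f(1.530000, 1.219121) = 0.775790
  k2 = f(1.795000, 1.424705) = 0.737113
  k3 = f(1.795000, 1.414456) = 0.734141
  k4 = f(2.060000, 1.608215) = 0.714918
  u ← 1.219121 + (0.53/6)·(k1 + 2k2 + 2k3 + k4) = 1.610721
u(2.06) ≈ 1.6107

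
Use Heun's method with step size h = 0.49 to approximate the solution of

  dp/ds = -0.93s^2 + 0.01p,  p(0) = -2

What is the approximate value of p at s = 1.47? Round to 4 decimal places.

Heun: k1 = f(s_n, p_n); k2 = f(s_n + h, p_n + h·k1); p_{n+1} = p_n + (h/2)·(k1 + k2).
s=0.000000, p=-2.000000:
  k1 = f(0.000000, -2.000000) = -0.020000
  k2 = f(0.490000, -2.009800) = -0.243391
  p ← -2.000000 + (0.49/2)·(-0.020000 + (-0.243391)) = -2.064531
s=0.490000, p=-2.064531:
  k1 = f(0.490000, -2.064531) = -0.243938
  k2 = f(0.980000, -2.184061) = -0.915013
  p ← -2.064531 + (0.49/2)·(-0.243938 + (-0.915013)) = -2.348474
s=0.980000, p=-2.348474:
  k1 = f(0.980000, -2.348474) = -0.916657
  k2 = f(1.470000, -2.797636) = -2.037613
  p ← -2.348474 + (0.49/2)·(-0.916657 + (-2.037613)) = -3.072270
p(1.47) ≈ -3.0723

-3.0723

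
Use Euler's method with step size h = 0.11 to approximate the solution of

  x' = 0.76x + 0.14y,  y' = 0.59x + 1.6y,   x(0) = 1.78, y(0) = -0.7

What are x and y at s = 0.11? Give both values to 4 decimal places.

Euler on (x,y): x_{n+1} = x_n + h·x', y_{n+1} = y_n + h·y'.
0.000000: (1.780000, -0.700000); f=(1.254800, -0.069800) → (1.918028, -0.707678)
(x(0.11), y(0.11)) ≈ (1.9180, -0.7077)

1.9180, -0.7077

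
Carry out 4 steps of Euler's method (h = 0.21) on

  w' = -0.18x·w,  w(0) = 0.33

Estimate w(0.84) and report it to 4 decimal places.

0.3145

Euler: w_{n+1} = w_n + h·f(x_n, w_n).
x=0.000000, w=0.330000: f=0.000000 → w ← 0.330000 + 0.21·0.000000 = 0.330000
x=0.210000, w=0.330000: f=-0.012474 → w ← 0.330000 + 0.21·(-0.012474) = 0.327380
x=0.420000, w=0.327380: f=-0.024750 → w ← 0.327380 + 0.21·(-0.024750) = 0.322183
x=0.630000, w=0.322183: f=-0.036536 → w ← 0.322183 + 0.21·(-0.036536) = 0.314511
w(0.84) ≈ 0.3145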